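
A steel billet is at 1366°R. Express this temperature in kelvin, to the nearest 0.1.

In Celsius: (1366 - 491.67) × 5/9 = 485.7389°C.
In kelvin: 485.7389 + 273.15 = 758.9 K.

758.9 K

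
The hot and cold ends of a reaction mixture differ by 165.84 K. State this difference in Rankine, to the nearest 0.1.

298.5°R

For a temperature interval the offset drops out; only the factor 1.8 applies.
165.84 × 1.8 = 298.5.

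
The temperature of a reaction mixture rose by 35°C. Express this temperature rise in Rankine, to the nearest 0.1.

Only the scale ratio 1.8 matters for a change in temperature.
35 × 1.8 = 63.0.

63.0°R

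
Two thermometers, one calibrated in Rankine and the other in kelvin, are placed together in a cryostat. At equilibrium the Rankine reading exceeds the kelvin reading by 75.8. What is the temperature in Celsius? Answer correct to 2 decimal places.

Let x be the Rankine reading; then the kelvin reading is 5/9·x.
(5/9·x) - x = -75.8  ⇒  (-4/9)·x = -75.8  ⇒  x = 170.5500°R.
In Celsius: (170.55 - 491.67) × 5/9 = -178.40°C.

-178.40°C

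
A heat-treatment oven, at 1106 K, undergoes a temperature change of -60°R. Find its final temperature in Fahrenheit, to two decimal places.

1471.13°F

Initial temperature in Celsius: 1106 - 273.15 = 832.8500°C.
The 60°R change is an interval, so only the factor 5/9 applies: -60 × 5/9 = -33.3333°C.
Final Celsius temperature: 832.8500 - 33.3333 = 799.5167°C.
In Fahrenheit: 799.5167 × 1.8 + 32 = 1471.13°F.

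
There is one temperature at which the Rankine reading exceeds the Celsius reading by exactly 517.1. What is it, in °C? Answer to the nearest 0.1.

31.8°C

Let C be the Celsius reading. The Rankine reading is R = 1.8·C + 491.67.
Require R - C = 517.1: (0.8)·C + 491.67 = 517.1.
C = (517.1 - 491.67) / (0.8) = 31.8.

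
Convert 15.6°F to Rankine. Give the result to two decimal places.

475.27°R

In Celsius: (15.6 - 32) × 5/9 = -9.1111°C.
In Rankine: -9.1111 × 1.8 + 491.67 = 475.27°R.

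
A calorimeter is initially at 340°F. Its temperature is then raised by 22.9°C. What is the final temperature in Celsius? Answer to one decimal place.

194.0°C

Initial temperature in Celsius: (340 - 32) × 5/9 = 171.1111°C.
Final Celsius temperature: 171.1111 + 22.9000 = 194.0111°C.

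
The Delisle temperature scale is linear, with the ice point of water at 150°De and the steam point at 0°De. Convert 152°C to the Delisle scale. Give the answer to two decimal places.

-78.00°De

Linearly onto the Delisle scale: 150 + (152.0000 / 100) × (0 - 150) = -78.00°De.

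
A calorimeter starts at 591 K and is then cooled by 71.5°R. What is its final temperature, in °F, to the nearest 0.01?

Initial temperature in Celsius: 591 - 273.15 = 317.8500°C.
The 71.5°R change is an interval, so only the factor 5/9 applies: -71.5 × 5/9 = -39.7222°C.
Final Celsius temperature: 317.8500 - 39.7222 = 278.1278°C.
In Fahrenheit: 278.1278 × 1.8 + 32 = 532.63°F.

532.63°F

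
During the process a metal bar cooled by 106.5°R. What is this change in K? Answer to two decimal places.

For a temperature interval the offset drops out; only the factor 5/9 applies.
106.5 × 5/9 = 59.17.

59.17 K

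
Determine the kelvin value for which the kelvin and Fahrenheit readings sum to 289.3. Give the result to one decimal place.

Let K be the kelvin reading. The Fahrenheit reading is F = 1.8·K - 459.67.
Require K + F = 289.3: (2.8)·K - 459.67 = 289.3.
K = (289.3 + 459.67) / (2.8) = 267.5.

267.5 K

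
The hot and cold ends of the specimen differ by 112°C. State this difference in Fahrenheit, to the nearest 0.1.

201.6°F

Only the scale ratio 1.8 matters for a change in temperature.
112 × 1.8 = 201.6.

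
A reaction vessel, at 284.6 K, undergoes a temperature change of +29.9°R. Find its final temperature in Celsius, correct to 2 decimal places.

28.06°C

Initial temperature in Celsius: 284.6 - 273.15 = 11.4500°C.
The 29.9°R change is an interval, so only the factor 5/9 applies: +29.9 × 5/9 = +16.6111°C.
Final Celsius temperature: 11.4500 + 16.6111 = 28.0611°C.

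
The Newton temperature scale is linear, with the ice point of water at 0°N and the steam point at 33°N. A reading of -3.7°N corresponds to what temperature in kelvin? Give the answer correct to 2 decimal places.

261.94 K

Linear interpolation between the fixed points: C = (-3.7 - 0) × 100 / (33 - 0) = -11.2121°C.
Then -11.2121 + 273.15 = 261.94 K.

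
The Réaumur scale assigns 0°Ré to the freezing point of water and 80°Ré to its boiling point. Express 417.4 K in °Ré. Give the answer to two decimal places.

First in Celsius: 417.4 - 273.15 = 144.2500°C.
Linearly onto the Réaumur scale: 0 + (144.2500 / 100) × (80 - 0) = 115.40°Ré.

115.40°Ré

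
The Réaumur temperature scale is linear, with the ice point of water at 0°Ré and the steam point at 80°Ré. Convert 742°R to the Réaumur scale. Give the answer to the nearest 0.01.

First in Celsius: (742 - 491.67) × 5/9 = 139.0722°C.
Linearly onto the Réaumur scale: 0 + (139.0722 / 100) × (80 - 0) = 111.26°Ré.

111.26°Ré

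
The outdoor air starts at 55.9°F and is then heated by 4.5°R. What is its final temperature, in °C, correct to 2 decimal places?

15.78°C

Initial temperature in Celsius: (55.9 - 32) × 5/9 = 13.2778°C.
The 4.5°R change is an interval, so only the factor 5/9 applies: +4.5 × 5/9 = +2.5000°C.
Final Celsius temperature: 13.2778 + 2.5000 = 15.7778°C.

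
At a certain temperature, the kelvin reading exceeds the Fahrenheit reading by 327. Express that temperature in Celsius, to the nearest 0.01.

Let x be the kelvin reading; then the Fahrenheit reading is 1.8·x - 459.67.
(1.8·x - 459.67) - x = -327  ⇒  (0.8)·x = 132.67  ⇒  x = 165.8375 K.
In Celsius: 165.8375 - 273.15 = -107.31°C.

-107.31°C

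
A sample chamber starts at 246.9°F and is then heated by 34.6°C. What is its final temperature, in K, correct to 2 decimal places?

Initial temperature in Celsius: (246.9 - 32) × 5/9 = 119.3889°C.
Final Celsius temperature: 119.3889 + 34.6000 = 153.9889°C.
In kelvin: 153.9889 + 273.15 = 427.14 K.

427.14 K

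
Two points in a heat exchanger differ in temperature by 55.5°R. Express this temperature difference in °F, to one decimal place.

Rankine and Fahrenheit degrees are the same size, so the interval is unchanged: 55.5.

55.5°F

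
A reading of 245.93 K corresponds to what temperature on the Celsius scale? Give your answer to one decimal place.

In Celsius: 245.93 - 273.15 = -27.2200°C.

-27.2°C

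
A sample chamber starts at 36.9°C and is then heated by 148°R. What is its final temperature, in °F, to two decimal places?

246.42°F

The 148°R change is an interval, so only the factor 5/9 applies: +148 × 5/9 = +82.2222°C.
Final Celsius temperature: 36.9000 + 82.2222 = 119.1222°C.
In Fahrenheit: 119.1222 × 1.8 + 32 = 246.42°F.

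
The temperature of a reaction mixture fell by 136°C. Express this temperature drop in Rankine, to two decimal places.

244.80°R

Only the scale ratio 1.8 matters for a change in temperature.
136 × 1.8 = 244.80.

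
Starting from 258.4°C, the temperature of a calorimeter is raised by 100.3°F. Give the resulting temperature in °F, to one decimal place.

597.4°F

The 100.3°F change is an interval, so only the factor 5/9 applies: +100.3 × 5/9 = +55.7222°C.
Final Celsius temperature: 258.4000 + 55.7222 = 314.1222°C.
In Fahrenheit: 314.1222 × 1.8 + 32 = 597.4°F.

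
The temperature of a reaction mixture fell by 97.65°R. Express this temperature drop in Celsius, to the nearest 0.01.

54.25°C

An interval of 1°R corresponds to 5/9°C.
97.65 × 5/9 = 54.25.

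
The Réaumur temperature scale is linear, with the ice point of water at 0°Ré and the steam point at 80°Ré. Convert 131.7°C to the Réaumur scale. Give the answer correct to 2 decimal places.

105.36°Ré

Linearly onto the Réaumur scale: 0 + (131.7000 / 100) × (80 - 0) = 105.36°Ré.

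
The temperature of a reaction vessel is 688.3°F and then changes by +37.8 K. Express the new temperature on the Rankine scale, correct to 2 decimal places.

Initial temperature in Celsius: (688.3 - 32) × 5/9 = 364.6111°C.
The 37.8 K change is an interval; Kelvin and Celsius degrees are the same size, so ΔC = +37.8°C.
Final Celsius temperature: 364.6111 + 37.8000 = 402.4111°C.
In Rankine: 402.4111 × 1.8 + 491.67 = 1216.01°R.

1216.01°R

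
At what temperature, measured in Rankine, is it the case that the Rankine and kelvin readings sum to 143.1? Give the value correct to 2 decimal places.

91.99°R

Let R be the Rankine reading. The kelvin reading is K = 5/9·R.
Require R + K = 143.1: (14/9)·R = 143.1.
R = (143.1) / (14/9) = 91.99.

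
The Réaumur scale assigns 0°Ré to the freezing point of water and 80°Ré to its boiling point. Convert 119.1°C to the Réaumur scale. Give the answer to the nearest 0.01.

95.28°Ré

Linearly onto the Réaumur scale: 0 + (119.1000 / 100) × (80 - 0) = 95.28°Ré.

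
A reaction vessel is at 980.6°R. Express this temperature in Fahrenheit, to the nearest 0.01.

520.93°F

In Celsius: (980.6 - 491.67) × 5/9 = 271.6278°C.
In Fahrenheit: 271.6278 × 1.8 + 32 = 520.93°F.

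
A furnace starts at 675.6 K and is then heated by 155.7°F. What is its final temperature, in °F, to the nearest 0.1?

Initial temperature in Celsius: 675.6 - 273.15 = 402.4500°C.
The 155.7°F change is an interval, so only the factor 5/9 applies: +155.7 × 5/9 = +86.5000°C.
Final Celsius temperature: 402.4500 + 86.5000 = 488.9500°C.
In Fahrenheit: 488.9500 × 1.8 + 32 = 912.1°F.

912.1°F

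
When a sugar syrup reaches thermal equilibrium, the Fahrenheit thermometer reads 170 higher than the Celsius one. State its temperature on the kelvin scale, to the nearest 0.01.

445.65 K

Let x be the Celsius reading; then the Fahrenheit reading is 1.8·x + 32.
(1.8·x + 32) - x = 170  ⇒  (0.8)·x = 138  ⇒  x = 172.5000°C.
In kelvin: 172.5000 + 273.15 = 445.65 K.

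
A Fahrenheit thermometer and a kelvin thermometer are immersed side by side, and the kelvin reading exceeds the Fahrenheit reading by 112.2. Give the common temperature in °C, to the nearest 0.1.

161.2°C

Let x be the Fahrenheit reading; then the kelvin reading is 5/9·x + 255.372.
(5/9·x + 255.372) - x = 112.2  ⇒  (-4/9)·x = -143.172  ⇒  x = 322.1375°F.
In Celsius: (322.1375 - 32) × 5/9 = 161.2°C.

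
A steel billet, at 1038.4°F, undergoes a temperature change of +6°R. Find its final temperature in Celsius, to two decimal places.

562.44°C

Initial temperature in Celsius: (1038.4 - 32) × 5/9 = 559.1111°C.
The 6°R change is an interval, so only the factor 5/9 applies: +6 × 5/9 = +3.3333°C.
Final Celsius temperature: 559.1111 + 3.3333 = 562.4444°C.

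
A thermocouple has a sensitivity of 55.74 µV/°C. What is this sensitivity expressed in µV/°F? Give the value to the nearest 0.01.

30.97 µV/°F

Since only a temperature interval is involved, the additive offset between the scales drops out.
A change of 1°F is a change of 5/9°C, so per °F the value is 55.74 × 5/9 = 30.97.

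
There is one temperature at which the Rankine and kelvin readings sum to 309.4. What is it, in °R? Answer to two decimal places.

198.90°R

Let R be the Rankine reading. The kelvin reading is K = 5/9·R.
Require R + K = 309.4: (14/9)·R = 309.4.
R = (309.4) / (14/9) = 198.90.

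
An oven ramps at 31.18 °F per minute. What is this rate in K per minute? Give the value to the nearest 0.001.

The quantity depends on a temperature interval, so only the ratio of degree sizes applies; the offset between the scales is irrelevant.
A change of 1°F is a change of 5/9 K, so 31.18 × 5/9 = 17.322.

17.322 K/minute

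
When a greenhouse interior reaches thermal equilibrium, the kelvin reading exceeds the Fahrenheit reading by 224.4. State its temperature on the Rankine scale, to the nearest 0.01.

529.36°R

Let x be the Fahrenheit reading; then the kelvin reading is 5/9·x + 255.372.
(5/9·x + 255.372) - x = 224.4  ⇒  (-4/9)·x = -30.9722  ⇒  x = 69.6875°F.
In Celsius: (69.6875 - 32) × 5/9 = 20.9375°C.
In Rankine: 20.9375 × 1.8 + 491.67 = 529.36°R.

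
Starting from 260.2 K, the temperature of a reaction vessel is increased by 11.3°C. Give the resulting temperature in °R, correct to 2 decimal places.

488.70°R

Initial temperature in Celsius: 260.2 - 273.15 = -12.9500°C.
Final Celsius temperature: -12.9500 + 11.3000 = -1.6500°C.
In Rankine: -1.6500 × 1.8 + 491.67 = 488.70°R.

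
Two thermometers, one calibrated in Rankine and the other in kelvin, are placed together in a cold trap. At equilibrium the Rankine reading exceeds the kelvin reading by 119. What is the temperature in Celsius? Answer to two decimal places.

Let x be the Rankine reading; then the kelvin reading is 5/9·x.
(5/9·x) - x = -119  ⇒  (-4/9)·x = -119  ⇒  x = 267.7500°R.
In Celsius: (267.75 - 491.67) × 5/9 = -124.40°C.

-124.40°C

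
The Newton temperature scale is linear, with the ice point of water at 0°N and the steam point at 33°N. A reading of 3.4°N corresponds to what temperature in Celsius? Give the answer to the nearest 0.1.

10.3°C

Linear interpolation between the fixed points: C = (3.4 - 0) × 100 / (33 - 0) = 10.3030°C.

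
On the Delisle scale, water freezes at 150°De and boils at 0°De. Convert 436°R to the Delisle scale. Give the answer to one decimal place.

196.4°De

First in Celsius: (436 - 491.67) × 5/9 = -30.9278°C.
Linearly onto the Delisle scale: 150 + (-30.9278 / 100) × (0 - 150) = 196.4°De.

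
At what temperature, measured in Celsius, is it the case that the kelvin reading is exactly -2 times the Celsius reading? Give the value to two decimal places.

-91.05°C

Let C be the Celsius reading. The kelvin reading is K = 1·C + 273.15.
Require K = -2·C: 1·C + 273.15 = -2·C.
(3)·C = -273.15  ⇒  C = -91.05.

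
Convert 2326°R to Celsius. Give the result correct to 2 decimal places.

In Celsius: (2326 - 491.67) × 5/9 = 1019.0722°C.

1019.07°C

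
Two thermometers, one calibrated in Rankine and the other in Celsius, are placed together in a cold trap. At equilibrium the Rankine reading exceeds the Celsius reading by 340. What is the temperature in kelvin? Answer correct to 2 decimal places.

Let x be the Rankine reading; then the Celsius reading is 5/9·x - 273.15.
(5/9·x - 273.15) - x = -340  ⇒  (-4/9)·x = -66.85  ⇒  x = 150.4125°R.
In Celsius: (150.4125 - 491.67) × 5/9 = -189.5875°C.
In kelvin: -189.5875 + 273.15 = 83.56 K.

83.56 K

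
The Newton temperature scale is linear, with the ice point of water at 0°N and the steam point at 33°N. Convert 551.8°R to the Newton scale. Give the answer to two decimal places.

First in Celsius: (551.8 - 491.67) × 5/9 = 33.4056°C.
Linearly onto the Newton scale: 0 + (33.4056 / 100) × (33 - 0) = 11.02°N.

11.02°N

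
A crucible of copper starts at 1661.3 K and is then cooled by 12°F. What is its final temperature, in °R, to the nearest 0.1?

Initial temperature in Celsius: 1661.3 - 273.15 = 1388.1500°C.
The 12°F change is an interval, so only the factor 5/9 applies: -12 × 5/9 = -6.6667°C.
Final Celsius temperature: 1388.1500 - 6.6667 = 1381.4833°C.
In Rankine: 1381.4833 × 1.8 + 491.67 = 2978.3°R.

2978.3°R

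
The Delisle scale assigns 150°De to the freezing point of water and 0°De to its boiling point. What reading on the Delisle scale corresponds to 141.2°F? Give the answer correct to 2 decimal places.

First in Celsius: (141.2 - 32) × 5/9 = 60.6667°C.
Linearly onto the Delisle scale: 150 + (60.6667 / 100) × (0 - 150) = 59.00°De.

59.00°De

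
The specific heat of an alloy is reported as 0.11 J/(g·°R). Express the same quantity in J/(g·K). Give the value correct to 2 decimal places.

The quantity depends on a temperature interval, so only the ratio of degree sizes applies; the offset between the scales is irrelevant.
A change of 1 K is a change of 1.8°R, so per K the value is 0.11 × 1.8 = 0.20.

0.20 J/(g·K)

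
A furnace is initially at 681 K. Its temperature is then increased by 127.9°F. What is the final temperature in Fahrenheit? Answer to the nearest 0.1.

Initial temperature in Celsius: 681 - 273.15 = 407.8500°C.
The 127.9°F change is an interval, so only the factor 5/9 applies: +127.9 × 5/9 = +71.0556°C.
Final Celsius temperature: 407.8500 + 71.0556 = 478.9056°C.
In Fahrenheit: 478.9056 × 1.8 + 32 = 894.0°F.

894.0°F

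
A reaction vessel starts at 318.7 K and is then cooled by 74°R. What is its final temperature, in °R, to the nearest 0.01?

499.66°R

Initial temperature in Celsius: 318.7 - 273.15 = 45.5500°C.
The 74°R change is an interval, so only the factor 5/9 applies: -74 × 5/9 = -41.1111°C.
Final Celsius temperature: 45.5500 - 41.1111 = 4.4389°C.
In Rankine: 4.4389 × 1.8 + 491.67 = 499.66°R.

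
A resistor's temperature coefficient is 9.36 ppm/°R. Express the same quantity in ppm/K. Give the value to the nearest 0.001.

The quantity depends on a temperature interval, so only the ratio of degree sizes applies; the offset between the scales is irrelevant.
A change of 1 K is a change of 1.8°R, so per K the value is 9.36 × 1.8 = 16.848.

16.848 ppm/K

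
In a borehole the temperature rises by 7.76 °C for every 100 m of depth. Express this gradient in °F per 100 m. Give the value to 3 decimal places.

Since only a temperature interval is involved, the additive offset between the scales drops out.
A change of 1°C is a change of 1.8°F, so 7.76 × 1.8 = 13.968.

13.968 °F/100 m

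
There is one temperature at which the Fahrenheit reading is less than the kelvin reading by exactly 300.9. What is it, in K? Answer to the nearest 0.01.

198.46 K

Let K be the kelvin reading. The Fahrenheit reading is F = 1.8·K - 459.67.
Require F - K = -300.9: (0.8)·K - 459.67 = -300.9.
K = (-300.9 + 459.67) / (0.8) = 198.46.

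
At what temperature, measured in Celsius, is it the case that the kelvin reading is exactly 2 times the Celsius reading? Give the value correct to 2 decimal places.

Let C be the Celsius reading. The kelvin reading is K = 1·C + 273.15.
Require K = 2·C: 1·C + 273.15 = 2·C.
(-1)·C = -273.15  ⇒  C = 273.15.

273.15°C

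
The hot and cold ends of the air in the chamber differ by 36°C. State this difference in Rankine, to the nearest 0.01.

64.80°R

For a temperature interval the offset drops out; only the factor 1.8 applies.
36 × 1.8 = 64.80.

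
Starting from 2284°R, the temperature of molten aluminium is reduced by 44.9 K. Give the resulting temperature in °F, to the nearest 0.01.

1743.51°F

Initial temperature in Celsius: (2284 - 491.67) × 5/9 = 995.7389°C.
The 44.9 K change is an interval; Kelvin and Celsius degrees are the same size, so ΔC = -44.9°C.
Final Celsius temperature: 995.7389 - 44.9000 = 950.8389°C.
In Fahrenheit: 950.8389 × 1.8 + 32 = 1743.51°F.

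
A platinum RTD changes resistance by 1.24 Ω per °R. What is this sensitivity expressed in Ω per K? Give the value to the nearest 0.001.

2.232 Ω per K

Since only a temperature interval is involved, the additive offset between the scales drops out.
A change of 1 K is a change of 1.8°R, so per K the value is 1.24 × 1.8 = 2.232.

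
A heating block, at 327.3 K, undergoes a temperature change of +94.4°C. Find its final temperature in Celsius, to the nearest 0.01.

148.55°C

Initial temperature in Celsius: 327.3 - 273.15 = 54.1500°C.
Final Celsius temperature: 54.1500 + 94.4000 = 148.5500°C.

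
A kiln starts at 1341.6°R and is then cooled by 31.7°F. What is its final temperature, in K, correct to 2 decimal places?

Initial temperature in Celsius: (1341.6 - 491.67) × 5/9 = 472.1833°C.
The 31.7°F change is an interval, so only the factor 5/9 applies: -31.7 × 5/9 = -17.6111°C.
Final Celsius temperature: 472.1833 - 17.6111 = 454.5722°C.
In kelvin: 454.5722 + 273.15 = 727.72 K.

727.72 K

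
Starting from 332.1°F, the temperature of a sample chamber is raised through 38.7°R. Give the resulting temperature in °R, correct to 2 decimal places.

Initial temperature in Celsius: (332.1 - 32) × 5/9 = 166.7222°C.
The 38.7°R change is an interval, so only the factor 5/9 applies: +38.7 × 5/9 = +21.5000°C.
Final Celsius temperature: 166.7222 + 21.5000 = 188.2222°C.
In Rankine: 188.2222 × 1.8 + 491.67 = 830.47°R.

830.47°R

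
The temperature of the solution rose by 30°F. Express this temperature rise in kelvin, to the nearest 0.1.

16.7 K

For a temperature interval the offset drops out; only the factor 5/9 applies.
30 × 5/9 = 16.7.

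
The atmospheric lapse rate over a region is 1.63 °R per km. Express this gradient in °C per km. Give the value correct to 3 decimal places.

0.906 °C/km

The quantity depends on a temperature interval, so only the ratio of degree sizes applies; the offset between the scales is irrelevant.
A change of 1°R is a change of 5/9°C, so 1.63 × 5/9 = 0.906.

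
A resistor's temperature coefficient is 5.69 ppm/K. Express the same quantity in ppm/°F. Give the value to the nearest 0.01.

3.16 ppm/°F

The quantity depends on a temperature interval, so only the ratio of degree sizes applies; the offset between the scales is irrelevant.
A change of 1°F is a change of 5/9 K, so per °F the value is 5.69 × 5/9 = 3.16.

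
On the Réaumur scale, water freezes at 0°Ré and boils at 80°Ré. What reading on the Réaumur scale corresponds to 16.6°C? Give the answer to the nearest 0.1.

Linearly onto the Réaumur scale: 0 + (16.6000 / 100) × (80 - 0) = 13.3°Ré.

13.3°Ré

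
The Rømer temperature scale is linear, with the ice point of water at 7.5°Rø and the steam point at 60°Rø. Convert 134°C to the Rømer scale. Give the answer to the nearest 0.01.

Linearly onto the Rømer scale: 7.5 + (134.0000 / 100) × (60 - 7.5) = 77.85°Rø.

77.85°Rø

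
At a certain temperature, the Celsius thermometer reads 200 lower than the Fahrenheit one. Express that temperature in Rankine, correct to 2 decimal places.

869.67°R

Let x be the Fahrenheit reading; then the Celsius reading is 5/9·x - 17.7778.
(5/9·x - 17.7778) - x = -200  ⇒  (-4/9)·x = -182.222  ⇒  x = 410.0000°F.
In Celsius: (410 - 32) × 5/9 = 210.0000°C.
In Rankine: 210.0000 × 1.8 + 491.67 = 869.67°R.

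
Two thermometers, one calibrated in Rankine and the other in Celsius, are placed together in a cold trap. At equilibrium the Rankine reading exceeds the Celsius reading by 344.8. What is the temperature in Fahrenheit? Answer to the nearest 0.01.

Let x be the Rankine reading; then the Celsius reading is 5/9·x - 273.15.
(5/9·x - 273.15) - x = -344.8  ⇒  (-4/9)·x = -71.65  ⇒  x = 161.2125°R.
In Celsius: (161.2125 - 491.67) × 5/9 = -183.5875°C.
In Fahrenheit: -183.5875 × 1.8 + 32 = -298.46°F.

-298.46°F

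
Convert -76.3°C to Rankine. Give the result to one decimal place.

354.3°R

In Rankine: -76.3000 × 1.8 + 491.67 = 354.3°R.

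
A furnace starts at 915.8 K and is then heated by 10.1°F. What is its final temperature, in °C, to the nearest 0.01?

648.26°C

Initial temperature in Celsius: 915.8 - 273.15 = 642.6500°C.
The 10.1°F change is an interval, so only the factor 5/9 applies: +10.1 × 5/9 = +5.6111°C.
Final Celsius temperature: 642.6500 + 5.6111 = 648.2611°C.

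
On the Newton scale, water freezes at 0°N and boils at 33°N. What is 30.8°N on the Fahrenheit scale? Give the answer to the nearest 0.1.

Linear interpolation between the fixed points: C = (30.8 - 0) × 100 / (33 - 0) = 93.3333°C.
Then 93.3333 × 1.8 + 32 = 200.0°F.

200.0°F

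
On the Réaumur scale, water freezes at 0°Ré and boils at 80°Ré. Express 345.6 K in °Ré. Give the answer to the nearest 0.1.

First in Celsius: 345.6 - 273.15 = 72.4500°C.
Linearly onto the Réaumur scale: 0 + (72.4500 / 100) × (80 - 0) = 58.0°Ré.

58.0°Ré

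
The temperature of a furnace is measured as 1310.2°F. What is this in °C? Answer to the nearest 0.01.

In Celsius: (1310.2 - 32) × 5/9 = 710.1111°C.

710.11°C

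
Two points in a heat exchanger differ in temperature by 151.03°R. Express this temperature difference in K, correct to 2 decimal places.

Only the scale ratio 5/9 matters for a change in temperature.
151.03 × 5/9 = 83.91.

83.91 K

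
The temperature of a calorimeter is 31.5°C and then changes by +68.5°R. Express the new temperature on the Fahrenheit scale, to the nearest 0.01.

The 68.5°R change is an interval, so only the factor 5/9 applies: +68.5 × 5/9 = +38.0556°C.
Final Celsius temperature: 31.5000 + 38.0556 = 69.5556°C.
In Fahrenheit: 69.5556 × 1.8 + 32 = 157.20°F.

157.20°F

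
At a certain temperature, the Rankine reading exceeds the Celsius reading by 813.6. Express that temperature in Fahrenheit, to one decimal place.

756.3°F

Let x be the Celsius reading; then the Rankine reading is 1.8·x + 491.67.
(1.8·x + 491.67) - x = 813.6  ⇒  (0.8)·x = 321.93  ⇒  x = 402.4125°C.
In Fahrenheit: 402.4125 × 1.8 + 32 = 756.3°F.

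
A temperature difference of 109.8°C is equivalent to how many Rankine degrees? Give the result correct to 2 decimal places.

197.64°R

For a temperature interval the offset drops out; only the factor 1.8 applies.
109.8 × 1.8 = 197.64.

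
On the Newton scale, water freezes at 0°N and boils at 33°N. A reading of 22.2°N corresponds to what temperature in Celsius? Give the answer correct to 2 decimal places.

Linear interpolation between the fixed points: C = (22.2 - 0) × 100 / (33 - 0) = 67.2727°C.

67.27°C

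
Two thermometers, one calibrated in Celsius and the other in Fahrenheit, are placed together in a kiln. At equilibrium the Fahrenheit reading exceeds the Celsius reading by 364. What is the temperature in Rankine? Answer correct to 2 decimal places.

Let x be the Celsius reading; then the Fahrenheit reading is 1.8·x + 32.
(1.8·x + 32) - x = 364  ⇒  (0.8)·x = 332  ⇒  x = 415.0000°C.
In Rankine: 415.0000 × 1.8 + 491.67 = 1238.67°R.

1238.67°R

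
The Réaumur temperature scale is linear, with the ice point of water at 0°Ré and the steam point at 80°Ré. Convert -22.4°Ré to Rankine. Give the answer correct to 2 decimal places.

Linear interpolation between the fixed points: C = (-22.4 - 0) × 100 / (80 - 0) = -28.0000°C.
Then -28.0000 × 1.8 + 491.67 = 441.27°R.

441.27°R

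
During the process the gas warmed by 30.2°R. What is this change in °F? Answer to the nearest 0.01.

Rankine and Fahrenheit degrees are the same size, so the interval is unchanged: 30.20.

30.20°F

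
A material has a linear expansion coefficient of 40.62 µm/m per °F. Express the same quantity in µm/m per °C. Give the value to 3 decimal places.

Since only a temperature interval is involved, the additive offset between the scales drops out.
A change of 1°C is a change of 1.8°F, so per °C the value is 40.62 × 1.8 = 73.116.

73.116 µm/m per °C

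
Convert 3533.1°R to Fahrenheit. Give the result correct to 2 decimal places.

In Celsius: (3533.1 - 491.67) × 5/9 = 1689.6833°C.
In Fahrenheit: 1689.6833 × 1.8 + 32 = 3073.43°F.

3073.43°F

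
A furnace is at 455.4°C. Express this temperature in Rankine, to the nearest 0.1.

In Rankine: 455.4000 × 1.8 + 491.67 = 1311.4°R.

1311.4°R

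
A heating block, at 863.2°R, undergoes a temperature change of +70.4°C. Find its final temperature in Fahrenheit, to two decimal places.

530.25°F

Initial temperature in Celsius: (863.2 - 491.67) × 5/9 = 206.4056°C.
Final Celsius temperature: 206.4056 + 70.4000 = 276.8056°C.
In Fahrenheit: 276.8056 × 1.8 + 32 = 530.25°F.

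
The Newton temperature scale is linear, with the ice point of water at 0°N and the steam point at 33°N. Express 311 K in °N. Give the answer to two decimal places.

First in Celsius: 311 - 273.15 = 37.8500°C.
Linearly onto the Newton scale: 0 + (37.8500 / 100) × (33 - 0) = 12.49°N.

12.49°N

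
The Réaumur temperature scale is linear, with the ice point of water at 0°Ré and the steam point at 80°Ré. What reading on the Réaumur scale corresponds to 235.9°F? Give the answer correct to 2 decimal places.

90.62°Ré

First in Celsius: (235.9 - 32) × 5/9 = 113.2778°C.
Linearly onto the Réaumur scale: 0 + (113.2778 / 100) × (80 - 0) = 90.62°Ré.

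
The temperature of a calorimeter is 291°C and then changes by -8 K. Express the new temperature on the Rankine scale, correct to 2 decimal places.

1001.07°R

The 8 K change is an interval; Kelvin and Celsius degrees are the same size, so ΔC = -8°C.
Final Celsius temperature: 291.0000 - 8.0000 = 283.0000°C.
In Rankine: 283.0000 × 1.8 + 491.67 = 1001.07°R.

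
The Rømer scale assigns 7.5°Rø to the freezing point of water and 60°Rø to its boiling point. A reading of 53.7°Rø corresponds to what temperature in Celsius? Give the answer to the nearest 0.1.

88.0°C

Linear interpolation between the fixed points: C = (53.7 - 7.5) × 100 / (60 - 7.5) = 88.0000°C.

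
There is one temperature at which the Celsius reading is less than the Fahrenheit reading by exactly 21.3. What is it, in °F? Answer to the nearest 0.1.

Let F be the Fahrenheit reading. The Celsius reading is C = 5/9·F - 17.7778.
Require C - F = -21.3: (-4/9)·F - 17.7778 = -21.3.
F = (-21.3 + 17.7778) / (-4/9) = 7.9.

7.9°F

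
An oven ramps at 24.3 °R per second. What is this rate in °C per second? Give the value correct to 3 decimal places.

Since only a temperature interval is involved, the additive offset between the scales drops out.
A change of 1°R is a change of 5/9°C, so 24.3 × 5/9 = 13.500.

13.500 °C/second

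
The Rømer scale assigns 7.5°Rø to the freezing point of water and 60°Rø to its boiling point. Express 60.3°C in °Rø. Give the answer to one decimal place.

Linearly onto the Rømer scale: 7.5 + (60.3000 / 100) × (60 - 7.5) = 39.2°Rø.

39.2°Rø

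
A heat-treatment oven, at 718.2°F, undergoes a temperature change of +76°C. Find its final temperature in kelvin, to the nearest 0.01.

730.37 K

Initial temperature in Celsius: (718.2 - 32) × 5/9 = 381.2222°C.
Final Celsius temperature: 381.2222 + 76.0000 = 457.2222°C.
In kelvin: 457.2222 + 273.15 = 730.37 K.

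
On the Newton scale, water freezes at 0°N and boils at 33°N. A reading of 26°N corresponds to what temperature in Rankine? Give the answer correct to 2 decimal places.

Linear interpolation between the fixed points: C = (26 - 0) × 100 / (33 - 0) = 78.7879°C.
Then 78.7879 × 1.8 + 491.67 = 633.49°R.

633.49°R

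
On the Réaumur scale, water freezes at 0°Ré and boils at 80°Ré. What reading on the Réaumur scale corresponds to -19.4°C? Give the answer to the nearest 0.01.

-15.52°Ré

Linearly onto the Réaumur scale: 0 + (-19.4000 / 100) × (80 - 0) = -15.52°Ré.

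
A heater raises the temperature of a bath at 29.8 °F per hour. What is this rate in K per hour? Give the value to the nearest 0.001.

16.556 K/hour

The quantity depends on a temperature interval, so only the ratio of degree sizes applies; the offset between the scales is irrelevant.
A change of 1°F is a change of 5/9 K, so 29.8 × 5/9 = 16.556.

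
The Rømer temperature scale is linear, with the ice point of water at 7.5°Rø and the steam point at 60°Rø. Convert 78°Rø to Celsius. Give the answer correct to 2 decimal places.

Linear interpolation between the fixed points: C = (78 - 7.5) × 100 / (60 - 7.5) = 134.2857°C.

134.29°C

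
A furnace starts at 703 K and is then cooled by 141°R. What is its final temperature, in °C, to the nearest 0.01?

351.52°C

Initial temperature in Celsius: 703 - 273.15 = 429.8500°C.
The 141°R change is an interval, so only the factor 5/9 applies: -141 × 5/9 = -78.3333°C.
Final Celsius temperature: 429.8500 - 78.3333 = 351.5167°C.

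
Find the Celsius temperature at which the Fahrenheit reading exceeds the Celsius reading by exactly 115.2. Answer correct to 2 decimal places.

104.00°C

Let C be the Celsius reading. The Fahrenheit reading is F = 1.8·C + 32.
Require F - C = 115.2: (0.8)·C + 32 = 115.2.
C = (115.2 - 32) / (0.8) = 104.00.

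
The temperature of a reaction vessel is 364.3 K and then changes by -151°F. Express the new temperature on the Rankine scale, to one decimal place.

504.7°R

Initial temperature in Celsius: 364.3 - 273.15 = 91.1500°C.
The 151°F change is an interval, so only the factor 5/9 applies: -151 × 5/9 = -83.8889°C.
Final Celsius temperature: 91.1500 - 83.8889 = 7.2611°C.
In Rankine: 7.2611 × 1.8 + 491.67 = 504.7°R.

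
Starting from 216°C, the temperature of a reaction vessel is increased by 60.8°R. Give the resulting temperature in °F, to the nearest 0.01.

481.60°F

The 60.8°R change is an interval, so only the factor 5/9 applies: +60.8 × 5/9 = +33.7778°C.
Final Celsius temperature: 216.0000 + 33.7778 = 249.7778°C.
In Fahrenheit: 249.7778 × 1.8 + 32 = 481.60°F.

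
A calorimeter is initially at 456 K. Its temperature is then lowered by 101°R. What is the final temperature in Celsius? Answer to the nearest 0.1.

126.7°C

Initial temperature in Celsius: 456 - 273.15 = 182.8500°C.
The 101°R change is an interval, so only the factor 5/9 applies: -101 × 5/9 = -56.1111°C.
Final Celsius temperature: 182.8500 - 56.1111 = 126.7389°C.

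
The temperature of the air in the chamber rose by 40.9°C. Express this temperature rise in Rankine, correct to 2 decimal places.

For a temperature interval the offset drops out; only the factor 1.8 applies.
40.9 × 1.8 = 73.62.

73.62°R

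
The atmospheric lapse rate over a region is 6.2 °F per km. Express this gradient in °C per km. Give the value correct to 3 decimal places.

The quantity depends on a temperature interval, so only the ratio of degree sizes applies; the offset between the scales is irrelevant.
A change of 1°F is a change of 5/9°C, so 6.2 × 5/9 = 3.444.

3.444 °C/km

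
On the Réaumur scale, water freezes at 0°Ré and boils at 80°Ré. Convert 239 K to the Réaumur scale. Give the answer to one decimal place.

-27.3°Ré

First in Celsius: 239 - 273.15 = -34.1500°C.
Linearly onto the Réaumur scale: 0 + (-34.1500 / 100) × (80 - 0) = -27.3°Ré.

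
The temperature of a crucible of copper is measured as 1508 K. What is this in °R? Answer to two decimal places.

In Celsius: 1508 - 273.15 = 1234.8500°C.
In Rankine: 1234.8500 × 1.8 + 491.67 = 2714.40°R.

2714.40°R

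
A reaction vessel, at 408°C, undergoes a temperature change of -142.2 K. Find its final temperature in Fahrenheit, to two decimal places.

The 142.2 K change is an interval; Kelvin and Celsius degrees are the same size, so ΔC = -142.2°C.
Final Celsius temperature: 408.0000 - 142.2000 = 265.8000°C.
In Fahrenheit: 265.8000 × 1.8 + 32 = 510.44°F.

510.44°F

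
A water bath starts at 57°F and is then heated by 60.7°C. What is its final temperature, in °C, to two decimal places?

74.59°C

Initial temperature in Celsius: (57 - 32) × 5/9 = 13.8889°C.
Final Celsius temperature: 13.8889 + 60.7000 = 74.5889°C.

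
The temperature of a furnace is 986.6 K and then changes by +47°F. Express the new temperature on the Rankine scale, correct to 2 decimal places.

1822.88°R

Initial temperature in Celsius: 986.6 - 273.15 = 713.4500°C.
The 47°F change is an interval, so only the factor 5/9 applies: +47 × 5/9 = +26.1111°C.
Final Celsius temperature: 713.4500 + 26.1111 = 739.5611°C.
In Rankine: 739.5611 × 1.8 + 491.67 = 1822.88°R.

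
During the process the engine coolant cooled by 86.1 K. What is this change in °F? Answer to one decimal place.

155.0°F

For a temperature interval the offset drops out; only the factor 1.8 applies.
86.1 × 1.8 = 155.0.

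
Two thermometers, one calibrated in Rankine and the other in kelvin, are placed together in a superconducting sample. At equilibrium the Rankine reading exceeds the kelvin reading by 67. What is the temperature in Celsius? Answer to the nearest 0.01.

Let x be the Rankine reading; then the kelvin reading is 5/9·x.
(5/9·x) - x = -67  ⇒  (-4/9)·x = -67  ⇒  x = 150.7500°R.
In Celsius: (150.75 - 491.67) × 5/9 = -189.40°C.

-189.40°C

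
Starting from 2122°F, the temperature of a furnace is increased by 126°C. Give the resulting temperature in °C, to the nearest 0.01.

Initial temperature in Celsius: (2122 - 32) × 5/9 = 1161.1111°C.
Final Celsius temperature: 1161.1111 + 126.0000 = 1287.1111°C.

1287.11°C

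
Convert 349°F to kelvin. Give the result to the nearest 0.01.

449.26 K

In Celsius: (349 - 32) × 5/9 = 176.1111°C.
In kelvin: 176.1111 + 273.15 = 449.26 K.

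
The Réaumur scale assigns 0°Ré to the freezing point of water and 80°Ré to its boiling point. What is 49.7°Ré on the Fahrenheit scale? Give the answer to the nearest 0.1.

Linear interpolation between the fixed points: C = (49.7 - 0) × 100 / (80 - 0) = 62.1250°C.
Then 62.1250 × 1.8 + 32 = 143.8°F.

143.8°F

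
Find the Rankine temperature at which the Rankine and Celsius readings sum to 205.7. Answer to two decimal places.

Let R be the Rankine reading. The Celsius reading is C = 5/9·R - 273.15.
Require R + C = 205.7: (14/9)·R - 273.15 = 205.7.
R = (205.7 + 273.15) / (14/9) = 307.83.

307.83°R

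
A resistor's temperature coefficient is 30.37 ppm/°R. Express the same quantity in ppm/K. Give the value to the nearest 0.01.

54.67 ppm/K

Since only a temperature interval is involved, the additive offset between the scales drops out.
A change of 1 K is a change of 1.8°R, so per K the value is 30.37 × 1.8 = 54.67.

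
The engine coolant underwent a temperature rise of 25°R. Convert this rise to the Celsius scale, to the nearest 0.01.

13.89°C

Only the scale ratio 5/9 matters for a change in temperature.
25 × 5/9 = 13.89.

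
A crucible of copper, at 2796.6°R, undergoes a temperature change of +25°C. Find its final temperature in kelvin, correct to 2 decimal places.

Initial temperature in Celsius: (2796.6 - 491.67) × 5/9 = 1280.5167°C.
Final Celsius temperature: 1280.5167 + 25.0000 = 1305.5167°C.
In kelvin: 1305.5167 + 273.15 = 1578.67 K.

1578.67 K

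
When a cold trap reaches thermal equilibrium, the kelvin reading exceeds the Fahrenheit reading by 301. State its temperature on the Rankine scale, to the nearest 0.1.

357.0°R

Let x be the Fahrenheit reading; then the kelvin reading is 5/9·x + 255.372.
(5/9·x + 255.372) - x = 301  ⇒  (-4/9)·x = 45.6278  ⇒  x = -102.6625°F.
In Celsius: (-102.6625 - 32) × 5/9 = -74.8125°C.
In Rankine: -74.8125 × 1.8 + 491.67 = 357.0°R.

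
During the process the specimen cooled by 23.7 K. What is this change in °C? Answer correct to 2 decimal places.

23.70°C

Kelvin and Celsius degrees are the same size, so the interval is unchanged: 23.70.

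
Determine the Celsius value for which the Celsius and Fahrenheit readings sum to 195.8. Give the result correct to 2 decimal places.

Let C be the Celsius reading. The Fahrenheit reading is F = 1.8·C + 32.
Require C + F = 195.8: (2.8)·C + 32 = 195.8.
C = (195.8 - 32) / (2.8) = 58.50.

58.50°C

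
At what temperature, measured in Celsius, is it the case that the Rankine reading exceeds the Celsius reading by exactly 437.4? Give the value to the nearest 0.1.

-67.8°C

Let C be the Celsius reading. The Rankine reading is R = 1.8·C + 491.67.
Require R - C = 437.4: (0.8)·C + 491.67 = 437.4.
C = (437.4 - 491.67) / (0.8) = -67.8.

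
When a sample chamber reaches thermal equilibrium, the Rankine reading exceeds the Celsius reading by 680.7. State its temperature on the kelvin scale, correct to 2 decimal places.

509.44 K

Let x be the Celsius reading; then the Rankine reading is 1.8·x + 491.67.
(1.8·x + 491.67) - x = 680.7  ⇒  (0.8)·x = 189.03  ⇒  x = 236.2875°C.
In kelvin: 236.2875 + 273.15 = 509.44 K.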